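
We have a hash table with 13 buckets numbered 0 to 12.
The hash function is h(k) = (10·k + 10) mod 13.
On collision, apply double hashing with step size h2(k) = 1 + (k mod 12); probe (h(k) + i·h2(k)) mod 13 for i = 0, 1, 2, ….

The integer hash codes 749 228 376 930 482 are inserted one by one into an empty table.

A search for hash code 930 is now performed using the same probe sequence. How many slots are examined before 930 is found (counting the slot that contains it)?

749 hashes to 12; slot 12 is free -> place at 12.
228 hashes to 2; slot 2 is free -> place at 2.
376 hashes to 0; slot 0 is free -> place at 0.
930 hashes to 2, h2=7; 2 taken -> place at 9.
482 hashes to 7; slot 7 is free -> place at 7.
Table: [376, _, 228, _, _, _, _, 482, _, 930, _, _, 749]
Lookup 930: h=2, h2=7, probe 2,9 → found at 9.

2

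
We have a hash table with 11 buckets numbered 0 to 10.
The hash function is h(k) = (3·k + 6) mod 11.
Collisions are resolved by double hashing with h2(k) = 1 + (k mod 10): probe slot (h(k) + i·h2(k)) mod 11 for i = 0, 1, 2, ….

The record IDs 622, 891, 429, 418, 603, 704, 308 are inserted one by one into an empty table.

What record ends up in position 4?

418

Insert 622: h=2, slot 2 empty → index 2.
Insert 891: h=6, slot 6 empty → index 6.
Insert 429: h=6, h2=10, slot 6 occupied → index 5.
Insert 418: h=6, h2=9, slot 6 occupied → index 4.
Insert 603: h=0, slot 0 empty → index 0.
Insert 704: h=6, h2=5, slots 6,0,5 occupied → index 10.
Insert 308: h=6, h2=9, slots 6,4,2,0 occupied → index 9.
Table: [603, -, 622, -, 418, 429, 891, -, -, 308, 704]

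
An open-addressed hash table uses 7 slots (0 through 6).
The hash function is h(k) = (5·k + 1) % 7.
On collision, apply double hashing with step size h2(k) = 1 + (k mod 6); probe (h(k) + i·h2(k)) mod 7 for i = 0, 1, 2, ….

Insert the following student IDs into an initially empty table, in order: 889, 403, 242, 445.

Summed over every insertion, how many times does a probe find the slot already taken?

889: h=1 -> slot 1
403: h=0 -> slot 0
242: h=0, h2=3, probe 0,3 -> slot 3
445: h=0, h2=2, probe 0,2 -> slot 2
Table: [403, 889, 445, 242, ∅, ∅, ∅]

2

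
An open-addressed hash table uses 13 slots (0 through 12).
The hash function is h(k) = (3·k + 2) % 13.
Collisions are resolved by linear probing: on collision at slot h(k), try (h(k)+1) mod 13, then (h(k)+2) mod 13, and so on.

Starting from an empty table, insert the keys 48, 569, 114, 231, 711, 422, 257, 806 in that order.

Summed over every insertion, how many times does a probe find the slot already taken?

10

48: h=3 -> slot 3
569: h=6 -> slot 6
114: h=6, probe 6,7 -> slot 7
231: h=6, probe 6,7,8 -> slot 8
711: h=3, probe 3,4 -> slot 4
422: h=7, probe 7,8,9 -> slot 9
257: h=6, probe 6,7,8,9,10 -> slot 10
806: h=2 -> slot 2
Table: [—, —, 806, 48, 711, —, 569, 114, 231, 422, 257, —, —]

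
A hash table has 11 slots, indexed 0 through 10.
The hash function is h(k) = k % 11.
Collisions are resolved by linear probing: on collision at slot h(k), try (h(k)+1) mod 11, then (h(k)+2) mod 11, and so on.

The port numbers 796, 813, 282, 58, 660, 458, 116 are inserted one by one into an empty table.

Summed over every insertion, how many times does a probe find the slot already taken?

1

796 hashes to 4; slot 4 is free -> place at 4.
813 hashes to 10; slot 10 is free -> place at 10.
282 hashes to 7; slot 7 is free -> place at 7.
58 hashes to 3; slot 3 is free -> place at 3.
660 hashes to 0; slot 0 is free -> place at 0.
458 hashes to 7; 7 taken -> place at 8.
116 hashes to 6; slot 6 is free -> place at 6.
Table: [660, _, _, 58, 796, _, 116, 282, 458, _, 813]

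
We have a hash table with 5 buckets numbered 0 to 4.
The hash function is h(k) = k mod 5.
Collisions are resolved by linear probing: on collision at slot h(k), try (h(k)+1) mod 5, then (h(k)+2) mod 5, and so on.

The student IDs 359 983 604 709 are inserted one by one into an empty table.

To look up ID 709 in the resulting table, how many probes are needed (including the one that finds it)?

359 hashes to 4; slot 4 is free => place at 4.
983 hashes to 3; slot 3 is free => place at 3.
604 hashes to 4; 4 taken => place at 0.
709 hashes to 4; 4,0 taken => place at 1.
Table: [604, 709, ∅, 983, 359]
Lookup 709: h=4, probe 4,0,1 → found at 1.

3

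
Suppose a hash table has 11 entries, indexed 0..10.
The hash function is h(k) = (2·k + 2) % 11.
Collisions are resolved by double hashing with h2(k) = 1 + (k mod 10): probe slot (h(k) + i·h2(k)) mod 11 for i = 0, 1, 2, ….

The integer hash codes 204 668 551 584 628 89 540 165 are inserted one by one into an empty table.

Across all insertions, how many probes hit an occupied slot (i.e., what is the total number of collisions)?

204 hashes to 3; slot 3 is free => place at 3.
668 hashes to 7; slot 7 is free => place at 7.
551 hashes to 4; slot 4 is free => place at 4.
584 hashes to 4, h2=5; 4 taken => place at 9.
628 hashes to 4, h2=9; 4 taken => place at 2.
89 hashes to 4, h2=10; 4,3,2 taken => place at 1.
540 hashes to 4, h2=1; 4 taken => place at 5.
165 hashes to 2, h2=6; 2 taken => place at 8.
Table: [_, 89, 628, 204, 551, 540, _, 668, 165, 584, _]

7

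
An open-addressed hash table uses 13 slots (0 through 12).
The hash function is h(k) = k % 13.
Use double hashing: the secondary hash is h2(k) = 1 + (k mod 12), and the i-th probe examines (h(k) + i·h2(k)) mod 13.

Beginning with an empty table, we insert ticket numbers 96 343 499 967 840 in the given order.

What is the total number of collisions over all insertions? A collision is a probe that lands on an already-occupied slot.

7

96: h=5 → slot 5
343: h=5, h2=8, probe 5,0 → slot 0
499: h=5, h2=8, probe 5,0,8 → slot 8
967: h=5, h2=8, probe 5,0,8,3 → slot 3
840: h=8, h2=1, probe 8,9 → slot 9
Table: [343, _, _, 967, _, 96, _, _, 499, 840, _, _, _]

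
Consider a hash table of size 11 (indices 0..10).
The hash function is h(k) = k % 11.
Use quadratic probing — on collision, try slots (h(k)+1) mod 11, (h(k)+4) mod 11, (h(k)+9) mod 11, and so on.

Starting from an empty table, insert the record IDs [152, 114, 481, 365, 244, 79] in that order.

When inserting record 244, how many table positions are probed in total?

2

152 hashes to 9; slot 9 is free => place at 9.
114 hashes to 4; slot 4 is free => place at 4.
481 hashes to 8; slot 8 is free => place at 8.
365 hashes to 2; slot 2 is free => place at 2.
244 hashes to 2; 2 taken => place at 3.
79 hashes to 2; 2,3 taken => place at 6.
Table: [—, —, 365, 244, 114, —, 79, —, 481, 152, —]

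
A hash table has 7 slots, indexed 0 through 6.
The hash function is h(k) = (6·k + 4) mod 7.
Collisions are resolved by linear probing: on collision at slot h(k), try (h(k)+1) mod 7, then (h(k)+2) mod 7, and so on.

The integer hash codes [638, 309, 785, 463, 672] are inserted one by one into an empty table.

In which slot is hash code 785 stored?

Insert 638: h=3, slot 3 empty → index 3.
Insert 309: h=3, slot 3 occupied → index 4.
Insert 785: h=3, slots 3,4 occupied → index 5.
Insert 463: h=3, slots 3,4,5 occupied → index 6.
Insert 672: h=4, slots 4,5,6 occupied → index 0.
Table: [672, -, -, 638, 309, 785, 463]

5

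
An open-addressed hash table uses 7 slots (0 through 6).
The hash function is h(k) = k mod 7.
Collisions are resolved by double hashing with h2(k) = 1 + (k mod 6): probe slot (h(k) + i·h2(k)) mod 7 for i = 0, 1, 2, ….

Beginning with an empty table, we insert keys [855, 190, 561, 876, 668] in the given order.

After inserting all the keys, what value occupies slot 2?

876

855: h=1 => slot 1
190: h=1, h2=5, probe 1,6 => slot 6
561: h=1, h2=4, probe 1,5 => slot 5
876: h=1, h2=1, probe 1,2 => slot 2
668: h=3 => slot 3
Table: [_, 855, 876, 668, _, 561, 190]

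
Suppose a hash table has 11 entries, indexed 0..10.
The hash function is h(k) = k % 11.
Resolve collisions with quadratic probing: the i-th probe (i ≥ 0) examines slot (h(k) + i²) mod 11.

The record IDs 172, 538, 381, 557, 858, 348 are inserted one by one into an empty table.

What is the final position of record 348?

5

172: h=7 => slot 7
538: h=10 => slot 10
381: h=7, probe 7,8 => slot 8
557: h=7, probe 7,8,0 => slot 0
858: h=0, probe 0,1 => slot 1
348: h=7, probe 7,8,0,5 => slot 5
Table: [557, 858, _, _, _, 348, _, 172, 381, _, 538]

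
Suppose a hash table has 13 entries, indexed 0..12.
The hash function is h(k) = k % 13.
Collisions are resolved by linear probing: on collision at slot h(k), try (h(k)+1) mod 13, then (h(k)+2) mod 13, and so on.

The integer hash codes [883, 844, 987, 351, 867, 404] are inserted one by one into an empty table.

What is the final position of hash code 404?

3

883: h=12 → slot 12
844: h=12, probe 12,0 → slot 0
987: h=12, probe 12,0,1 → slot 1
351: h=0, probe 0,1,2 → slot 2
867: h=9 → slot 9
404: h=1, probe 1,2,3 → slot 3
Table: [844, 987, 351, 404, _, _, _, _, _, 867, _, _, 883]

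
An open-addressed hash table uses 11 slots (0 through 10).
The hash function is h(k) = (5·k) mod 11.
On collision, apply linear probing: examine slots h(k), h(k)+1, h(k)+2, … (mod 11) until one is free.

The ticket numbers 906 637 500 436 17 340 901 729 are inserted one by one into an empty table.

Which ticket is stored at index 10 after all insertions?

Insert 906: h=9, slot 9 empty -> index 9.
Insert 637: h=6, slot 6 empty -> index 6.
Insert 500: h=3, slot 3 empty -> index 3.
Insert 436: h=2, slot 2 empty -> index 2.
Insert 17: h=8, slot 8 empty -> index 8.
Insert 340: h=6, slot 6 occupied -> index 7.
Insert 901: h=6, slots 6,7,8,9 occupied -> index 10.
Insert 729: h=4, slot 4 empty -> index 4.
Table: [_, _, 436, 500, 729, _, 637, 340, 17, 906, 901]

901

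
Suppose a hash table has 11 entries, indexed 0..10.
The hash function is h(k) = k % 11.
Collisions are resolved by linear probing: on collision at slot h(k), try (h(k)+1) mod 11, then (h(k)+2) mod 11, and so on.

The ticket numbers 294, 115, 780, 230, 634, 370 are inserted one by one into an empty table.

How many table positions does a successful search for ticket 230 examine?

Insert 294: h=8, slot 8 empty => index 8.
Insert 115: h=5, slot 5 empty => index 5.
Insert 780: h=10, slot 10 empty => index 10.
Insert 230: h=10, slot 10 occupied => index 0.
Insert 634: h=7, slot 7 empty => index 7.
Insert 370: h=7, slots 7,8 occupied => index 9.
Table: [230, ., ., ., ., 115, ., 634, 294, 370, 780]
Lookup 230: h=10, probe 10,0 → found at 0.

2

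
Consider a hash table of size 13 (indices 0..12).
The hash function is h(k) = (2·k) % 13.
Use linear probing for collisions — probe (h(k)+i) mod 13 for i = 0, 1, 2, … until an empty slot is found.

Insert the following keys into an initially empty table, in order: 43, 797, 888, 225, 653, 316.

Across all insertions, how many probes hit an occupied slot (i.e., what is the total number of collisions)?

43 hashes to 8; slot 8 is free => place at 8.
797 hashes to 8; 8 taken => place at 9.
888 hashes to 8; 8,9 taken => place at 10.
225 hashes to 8; 8,9,10 taken => place at 11.
653 hashes to 6; slot 6 is free => place at 6.
316 hashes to 8; 8,9,10,11 taken => place at 12.
Table: [., ., ., ., ., ., 653, ., 43, 797, 888, 225, 316]

10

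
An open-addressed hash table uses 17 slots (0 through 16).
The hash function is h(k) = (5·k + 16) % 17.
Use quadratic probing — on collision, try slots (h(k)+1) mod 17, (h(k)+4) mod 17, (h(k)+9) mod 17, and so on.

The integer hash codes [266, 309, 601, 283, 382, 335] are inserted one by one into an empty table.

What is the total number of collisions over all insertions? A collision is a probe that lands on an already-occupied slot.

1

Insert 266: h=3, slot 3 empty → index 3.
Insert 309: h=14, slot 14 empty → index 14.
Insert 601: h=12, slot 12 empty → index 12.
Insert 283: h=3, slot 3 occupied → index 4.
Insert 382: h=5, slot 5 empty → index 5.
Insert 335: h=8, slot 8 empty → index 8.
Table: [., ., ., 266, 283, 382, ., ., 335, ., ., ., 601, ., 309, ., .]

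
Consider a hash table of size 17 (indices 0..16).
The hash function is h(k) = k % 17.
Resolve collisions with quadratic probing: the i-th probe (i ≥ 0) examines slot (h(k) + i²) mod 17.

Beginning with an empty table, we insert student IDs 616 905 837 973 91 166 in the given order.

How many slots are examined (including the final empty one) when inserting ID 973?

616 hashes to 4; slot 4 is free → place at 4.
905 hashes to 4; 4 taken → place at 5.
837 hashes to 4; 4,5 taken → place at 8.
973 hashes to 4; 4,5,8 taken → place at 13.
91 hashes to 6; slot 6 is free → place at 6.
166 hashes to 13; 13 taken → place at 14.
Table: [—, —, —, —, 616, 905, 91, —, 837, —, —, —, —, 973, 166, —, —]

4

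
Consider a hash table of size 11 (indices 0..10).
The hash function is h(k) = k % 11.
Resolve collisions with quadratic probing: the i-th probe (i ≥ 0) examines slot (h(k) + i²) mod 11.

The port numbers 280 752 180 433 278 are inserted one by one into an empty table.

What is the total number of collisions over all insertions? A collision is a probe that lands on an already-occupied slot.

5

280 hashes to 5; slot 5 is free -> place at 5.
752 hashes to 4; slot 4 is free -> place at 4.
180 hashes to 4; 4,5 taken -> place at 8.
433 hashes to 4; 4,5,8 taken -> place at 2.
278 hashes to 3; slot 3 is free -> place at 3.
Table: [-, -, 433, 278, 752, 280, -, -, 180, -, -]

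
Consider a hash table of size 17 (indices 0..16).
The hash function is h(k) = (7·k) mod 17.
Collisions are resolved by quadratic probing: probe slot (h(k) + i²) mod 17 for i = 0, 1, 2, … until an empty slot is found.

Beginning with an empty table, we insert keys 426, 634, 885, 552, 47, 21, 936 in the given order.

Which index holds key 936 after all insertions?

16

426: h=7 → slot 7
634: h=1 → slot 1
885: h=7, probe 7,8 → slot 8
552: h=5 → slot 5
47: h=6 → slot 6
21: h=11 → slot 11
936: h=7, probe 7,8,11,16 → slot 16
Table: [., 634, ., ., ., 552, 47, 426, 885, ., ., 21, ., ., ., ., 936]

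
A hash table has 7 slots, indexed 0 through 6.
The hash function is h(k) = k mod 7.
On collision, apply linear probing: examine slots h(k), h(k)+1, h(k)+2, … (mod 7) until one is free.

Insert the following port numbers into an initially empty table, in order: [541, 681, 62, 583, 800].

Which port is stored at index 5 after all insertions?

541 hashes to 2; slot 2 is free -> place at 2.
681 hashes to 2; 2 taken -> place at 3.
62 hashes to 6; slot 6 is free -> place at 6.
583 hashes to 2; 2,3 taken -> place at 4.
800 hashes to 2; 2,3,4 taken -> place at 5.
Table: [∅, ∅, 541, 681, 583, 800, 62]

800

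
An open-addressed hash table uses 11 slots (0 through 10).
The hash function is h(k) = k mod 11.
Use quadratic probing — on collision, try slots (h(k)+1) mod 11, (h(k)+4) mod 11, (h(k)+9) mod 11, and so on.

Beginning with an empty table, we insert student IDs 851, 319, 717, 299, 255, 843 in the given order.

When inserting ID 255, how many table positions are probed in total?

851 hashes to 4; slot 4 is free → place at 4.
319 hashes to 0; slot 0 is free → place at 0.
717 hashes to 2; slot 2 is free → place at 2.
299 hashes to 2; 2 taken → place at 3.
255 hashes to 2; 2,3 taken → place at 6.
843 hashes to 7; slot 7 is free → place at 7.
Table: [319, —, 717, 299, 851, —, 255, 843, —, —, —]

3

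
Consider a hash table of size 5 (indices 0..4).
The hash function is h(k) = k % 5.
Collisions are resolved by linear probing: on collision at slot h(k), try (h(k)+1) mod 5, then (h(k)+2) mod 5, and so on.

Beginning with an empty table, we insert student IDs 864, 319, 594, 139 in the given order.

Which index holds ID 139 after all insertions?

864: h=4 → slot 4
319: h=4, probe 4,0 → slot 0
594: h=4, probe 4,0,1 → slot 1
139: h=4, probe 4,0,1,2 → slot 2
Table: [319, 594, 139, —, 864]

2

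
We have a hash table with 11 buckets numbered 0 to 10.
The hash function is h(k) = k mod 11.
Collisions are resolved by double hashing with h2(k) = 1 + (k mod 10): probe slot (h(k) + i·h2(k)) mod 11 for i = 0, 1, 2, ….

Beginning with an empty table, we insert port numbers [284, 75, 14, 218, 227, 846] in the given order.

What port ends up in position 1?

227

Insert 284: h=9, slot 9 empty → index 9.
Insert 75: h=9, h2=6, slot 9 occupied → index 4.
Insert 14: h=3, slot 3 empty → index 3.
Insert 218: h=9, h2=9, slot 9 occupied → index 7.
Insert 227: h=7, h2=8, slots 7,4 occupied → index 1.
Insert 846: h=10, slot 10 empty → index 10.
Table: [∅, 227, ∅, 14, 75, ∅, ∅, 218, ∅, 284, 846]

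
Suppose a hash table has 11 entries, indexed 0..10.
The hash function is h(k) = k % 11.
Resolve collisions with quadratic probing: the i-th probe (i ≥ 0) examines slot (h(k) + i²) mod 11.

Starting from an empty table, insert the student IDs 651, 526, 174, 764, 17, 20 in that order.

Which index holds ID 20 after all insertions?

7

651: h=2 → slot 2
526: h=9 → slot 9
174: h=9, probe 9,10 → slot 10
764: h=5 → slot 5
17: h=6 → slot 6
20: h=9, probe 9,10,2,7 → slot 7
Table: [—, —, 651, —, —, 764, 17, 20, —, 526, 174]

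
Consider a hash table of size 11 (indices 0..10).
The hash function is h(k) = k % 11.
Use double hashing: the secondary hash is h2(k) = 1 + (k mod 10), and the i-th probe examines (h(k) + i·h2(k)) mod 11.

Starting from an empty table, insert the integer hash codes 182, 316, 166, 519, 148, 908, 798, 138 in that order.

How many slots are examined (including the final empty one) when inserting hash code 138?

5

182 hashes to 6; slot 6 is free -> place at 6.
316 hashes to 8; slot 8 is free -> place at 8.
166 hashes to 1; slot 1 is free -> place at 1.
519 hashes to 2; slot 2 is free -> place at 2.
148 hashes to 5; slot 5 is free -> place at 5.
908 hashes to 6, h2=9; 6 taken -> place at 4.
798 hashes to 6, h2=9; 6,4,2 taken -> place at 0.
138 hashes to 6, h2=9; 6,4,2,0 taken -> place at 9.
Table: [798, 166, 519, —, 908, 148, 182, —, 316, 138, —]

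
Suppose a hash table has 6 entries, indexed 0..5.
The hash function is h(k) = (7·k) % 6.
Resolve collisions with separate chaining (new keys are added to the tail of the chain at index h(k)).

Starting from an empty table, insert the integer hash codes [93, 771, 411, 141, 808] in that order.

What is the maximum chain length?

4

Insert 93: h=3, bucket 3 empty → new chain.
Insert 771: h=3, bucket 3 nonempty → append to chain.
Insert 411: h=3, bucket 3 nonempty → append to chain.
Insert 141: h=3, bucket 3 nonempty → append to chain.
Insert 808: h=4, bucket 4 empty → new chain.
Final buckets:
0: ∅
1: ∅
2: ∅
3: 93 -> 771 -> 411 -> 141
4: 808
5: ∅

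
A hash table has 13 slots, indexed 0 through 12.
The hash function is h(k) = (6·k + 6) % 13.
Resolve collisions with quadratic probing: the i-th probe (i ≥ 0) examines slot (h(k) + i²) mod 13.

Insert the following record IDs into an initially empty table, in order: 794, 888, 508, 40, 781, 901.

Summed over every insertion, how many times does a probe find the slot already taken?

Insert 794: h=12, slot 12 empty => index 12.
Insert 888: h=4, slot 4 empty => index 4.
Insert 508: h=12, slot 12 occupied => index 0.
Insert 40: h=12, slots 12,0 occupied => index 3.
Insert 781: h=12, slots 12,0,3 occupied => index 8.
Insert 901: h=4, slot 4 occupied => index 5.
Table: [508, —, —, 40, 888, 901, —, —, 781, —, —, —, 794]

7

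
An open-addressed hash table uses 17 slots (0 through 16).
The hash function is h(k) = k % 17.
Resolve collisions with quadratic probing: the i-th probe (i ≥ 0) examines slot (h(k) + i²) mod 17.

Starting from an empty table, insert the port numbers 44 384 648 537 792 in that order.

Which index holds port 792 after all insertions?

Insert 44: h=10, slot 10 empty → index 10.
Insert 384: h=10, slot 10 occupied → index 11.
Insert 648: h=2, slot 2 empty → index 2.
Insert 537: h=10, slots 10,11 occupied → index 14.
Insert 792: h=10, slots 10,11,14,2 occupied → index 9.
Table: [_, _, 648, _, _, _, _, _, _, 792, 44, 384, _, _, 537, _, _]

9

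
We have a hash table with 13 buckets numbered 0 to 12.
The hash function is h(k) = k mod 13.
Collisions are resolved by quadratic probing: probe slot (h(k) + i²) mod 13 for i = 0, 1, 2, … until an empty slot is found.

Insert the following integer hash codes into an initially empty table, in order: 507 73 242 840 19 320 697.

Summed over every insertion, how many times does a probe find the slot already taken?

10

507: h=0 → slot 0
73: h=8 → slot 8
242: h=8, probe 8,9 → slot 9
840: h=8, probe 8,9,12 → slot 12
19: h=6 → slot 6
320: h=8, probe 8,9,12,4 → slot 4
697: h=8, probe 8,9,12,4,11 → slot 11
Table: [507, ∅, ∅, ∅, 320, ∅, 19, ∅, 73, 242, ∅, 697, 840]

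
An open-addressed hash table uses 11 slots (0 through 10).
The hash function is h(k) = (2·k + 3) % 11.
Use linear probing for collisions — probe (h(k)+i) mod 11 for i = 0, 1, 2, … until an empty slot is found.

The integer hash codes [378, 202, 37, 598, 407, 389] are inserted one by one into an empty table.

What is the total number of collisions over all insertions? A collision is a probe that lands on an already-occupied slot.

Insert 378: h=0, slot 0 empty → index 0.
Insert 202: h=0, slot 0 occupied → index 1.
Insert 37: h=0, slots 0,1 occupied → index 2.
Insert 598: h=0, slots 0,1,2 occupied → index 3.
Insert 407: h=3, slot 3 occupied → index 4.
Insert 389: h=0, slots 0,1,2,3,4 occupied → index 5.
Table: [378, 202, 37, 598, 407, 389, -, -, -, -, -]

12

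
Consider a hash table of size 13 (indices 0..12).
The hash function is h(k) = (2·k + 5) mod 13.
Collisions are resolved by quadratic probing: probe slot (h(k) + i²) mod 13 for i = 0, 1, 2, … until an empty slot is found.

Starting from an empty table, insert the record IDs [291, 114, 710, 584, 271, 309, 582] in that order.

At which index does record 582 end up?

11

Insert 291: h=2, slot 2 empty → index 2.
Insert 114: h=12, slot 12 empty → index 12.
Insert 710: h=8, slot 8 empty → index 8.
Insert 584: h=3, slot 3 empty → index 3.
Insert 271: h=1, slot 1 empty → index 1.
Insert 309: h=12, slot 12 occupied → index 0.
Insert 582: h=12, slots 12,0,3,8,2 occupied → index 11.
Table: [309, 271, 291, 584, ∅, ∅, ∅, ∅, 710, ∅, ∅, 582, 114]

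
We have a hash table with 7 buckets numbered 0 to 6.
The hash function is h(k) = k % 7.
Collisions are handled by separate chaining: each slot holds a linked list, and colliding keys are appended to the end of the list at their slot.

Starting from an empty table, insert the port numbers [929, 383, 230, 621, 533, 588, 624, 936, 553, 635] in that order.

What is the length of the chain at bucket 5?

Insert 929: h=5, bucket 5 empty -> new chain.
Insert 383: h=5, bucket 5 nonempty -> append to chain.
Insert 230: h=6, bucket 6 empty -> new chain.
Insert 621: h=5, bucket 5 nonempty -> append to chain.
Insert 533: h=1, bucket 1 empty -> new chain.
Insert 588: h=0, bucket 0 empty -> new chain.
Insert 624: h=1, bucket 1 nonempty -> append to chain.
Insert 936: h=5, bucket 5 nonempty -> append to chain.
Insert 553: h=0, bucket 0 nonempty -> append to chain.
Insert 635: h=5, bucket 5 nonempty -> append to chain.
Final buckets:
0: 588 -> 553
1: 533 -> 624
2: —
3: —
4: —
5: 929 -> 383 -> 621 -> 936 -> 635
6: 230

5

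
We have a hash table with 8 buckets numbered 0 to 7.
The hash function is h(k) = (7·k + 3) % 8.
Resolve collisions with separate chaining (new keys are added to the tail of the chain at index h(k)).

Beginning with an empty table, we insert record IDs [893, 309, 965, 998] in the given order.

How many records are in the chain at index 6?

Insert 893: h=6, bucket 6 empty -> new chain.
Insert 309: h=6, bucket 6 nonempty -> append to chain.
Insert 965: h=6, bucket 6 nonempty -> append to chain.
Insert 998: h=5, bucket 5 empty -> new chain.
Final buckets:
0: _
1: _
2: _
3: _
4: _
5: 998
6: 893 -> 309 -> 965
7: _

3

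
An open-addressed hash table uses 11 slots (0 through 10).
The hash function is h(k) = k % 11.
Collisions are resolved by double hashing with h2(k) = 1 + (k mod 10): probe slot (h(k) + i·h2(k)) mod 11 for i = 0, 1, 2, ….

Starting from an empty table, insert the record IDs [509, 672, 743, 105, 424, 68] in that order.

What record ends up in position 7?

509 hashes to 3; slot 3 is free => place at 3.
672 hashes to 1; slot 1 is free => place at 1.
743 hashes to 6; slot 6 is free => place at 6.
105 hashes to 6, h2=6; 6,1 taken => place at 7.
424 hashes to 6, h2=5; 6 taken => place at 0.
68 hashes to 2; slot 2 is free => place at 2.
Table: [424, 672, 68, 509, ., ., 743, 105, ., ., .]

105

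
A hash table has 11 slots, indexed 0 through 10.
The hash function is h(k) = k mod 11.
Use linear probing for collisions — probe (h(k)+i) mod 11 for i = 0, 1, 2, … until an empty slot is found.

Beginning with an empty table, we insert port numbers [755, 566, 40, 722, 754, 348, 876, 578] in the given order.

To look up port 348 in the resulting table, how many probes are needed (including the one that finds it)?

4

755 hashes to 7; slot 7 is free => place at 7.
566 hashes to 5; slot 5 is free => place at 5.
40 hashes to 7; 7 taken => place at 8.
722 hashes to 7; 7,8 taken => place at 9.
754 hashes to 6; slot 6 is free => place at 6.
348 hashes to 7; 7,8,9 taken => place at 10.
876 hashes to 7; 7,8,9,10 taken => place at 0.
578 hashes to 6; 6,7,8,9,10,0 taken => place at 1.
Table: [876, 578, -, -, -, 566, 754, 755, 40, 722, 348]
Lookup 348: h=7, probe 7,8,9,10 → found at 10.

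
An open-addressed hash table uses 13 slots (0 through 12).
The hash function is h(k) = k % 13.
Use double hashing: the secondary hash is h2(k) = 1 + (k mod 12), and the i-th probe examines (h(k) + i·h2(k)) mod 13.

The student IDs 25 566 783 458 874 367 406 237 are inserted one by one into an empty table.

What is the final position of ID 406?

25 hashes to 12; slot 12 is free => place at 12.
566 hashes to 7; slot 7 is free => place at 7.
783 hashes to 3; slot 3 is free => place at 3.
458 hashes to 3, h2=3; 3 taken => place at 6.
874 hashes to 3, h2=11; 3 taken => place at 1.
367 hashes to 3, h2=8; 3 taken => place at 11.
406 hashes to 3, h2=11; 3,1,12 taken => place at 10.
237 hashes to 3, h2=10; 3 taken => place at 0.
Table: [237, 874, ∅, 783, ∅, ∅, 458, 566, ∅, ∅, 406, 367, 25]

10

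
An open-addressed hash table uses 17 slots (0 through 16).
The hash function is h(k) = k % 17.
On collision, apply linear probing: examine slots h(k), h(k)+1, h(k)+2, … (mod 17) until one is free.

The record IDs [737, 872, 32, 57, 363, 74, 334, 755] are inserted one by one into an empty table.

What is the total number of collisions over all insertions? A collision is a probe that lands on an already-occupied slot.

9

737: h=6 => slot 6
872: h=5 => slot 5
32: h=15 => slot 15
57: h=6, probe 6,7 => slot 7
363: h=6, probe 6,7,8 => slot 8
74: h=6, probe 6,7,8,9 => slot 9
334: h=11 => slot 11
755: h=7, probe 7,8,9,10 => slot 10
Table: [., ., ., ., ., 872, 737, 57, 363, 74, 755, 334, ., ., ., 32, .]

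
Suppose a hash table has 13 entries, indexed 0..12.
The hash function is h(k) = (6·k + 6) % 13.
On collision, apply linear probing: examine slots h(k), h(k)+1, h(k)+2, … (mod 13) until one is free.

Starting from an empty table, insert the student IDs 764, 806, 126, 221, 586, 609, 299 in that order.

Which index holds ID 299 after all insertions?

Insert 764: h=1, slot 1 empty -> index 1.
Insert 806: h=6, slot 6 empty -> index 6.
Insert 126: h=8, slot 8 empty -> index 8.
Insert 221: h=6, slot 6 occupied -> index 7.
Insert 586: h=12, slot 12 empty -> index 12.
Insert 609: h=7, slots 7,8 occupied -> index 9.
Insert 299: h=6, slots 6,7,8,9 occupied -> index 10.
Table: [-, 764, -, -, -, -, 806, 221, 126, 609, 299, -, 586]

10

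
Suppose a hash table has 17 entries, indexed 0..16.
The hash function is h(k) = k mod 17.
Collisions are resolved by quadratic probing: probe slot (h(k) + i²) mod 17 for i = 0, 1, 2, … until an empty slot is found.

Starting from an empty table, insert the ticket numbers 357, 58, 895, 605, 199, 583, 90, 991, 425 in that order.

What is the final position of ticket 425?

1

Insert 357: h=0, slot 0 empty -> index 0.
Insert 58: h=7, slot 7 empty -> index 7.
Insert 895: h=11, slot 11 empty -> index 11.
Insert 605: h=10, slot 10 empty -> index 10.
Insert 199: h=12, slot 12 empty -> index 12.
Insert 583: h=5, slot 5 empty -> index 5.
Insert 90: h=5, slot 5 occupied -> index 6.
Insert 991: h=5, slots 5,6 occupied -> index 9.
Insert 425: h=0, slot 0 occupied -> index 1.
Table: [357, 425, -, -, -, 583, 90, 58, -, 991, 605, 895, 199, -, -, -, -]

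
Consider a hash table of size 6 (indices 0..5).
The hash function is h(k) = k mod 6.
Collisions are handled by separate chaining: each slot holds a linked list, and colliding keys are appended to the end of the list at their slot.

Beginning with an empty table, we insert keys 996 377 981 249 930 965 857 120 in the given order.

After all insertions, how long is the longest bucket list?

Insert 996: h=0, bucket 0 empty -> new chain.
Insert 377: h=5, bucket 5 empty -> new chain.
Insert 981: h=3, bucket 3 empty -> new chain.
Insert 249: h=3, bucket 3 nonempty -> append to chain.
Insert 930: h=0, bucket 0 nonempty -> append to chain.
Insert 965: h=5, bucket 5 nonempty -> append to chain.
Insert 857: h=5, bucket 5 nonempty -> append to chain.
Insert 120: h=0, bucket 0 nonempty -> append to chain.
Final buckets:
0: 996 -> 930 -> 120
1: —
2: —
3: 981 -> 249
4: —
5: 377 -> 965 -> 857

3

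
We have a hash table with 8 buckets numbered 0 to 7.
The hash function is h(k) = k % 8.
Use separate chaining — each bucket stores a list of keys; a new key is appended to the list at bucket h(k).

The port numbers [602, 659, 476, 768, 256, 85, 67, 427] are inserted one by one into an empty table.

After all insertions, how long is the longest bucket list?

3

602 → bucket 2
659 → bucket 3
476 → bucket 4
768 → bucket 0
256 → bucket 0 (collision)
85 → bucket 5
67 → bucket 3 (collision)
427 → bucket 3 (collision)
Final buckets:
0: 768 -> 256
1: _
2: 602
3: 659 -> 67 -> 427
4: 476
5: 85
6: _
7: _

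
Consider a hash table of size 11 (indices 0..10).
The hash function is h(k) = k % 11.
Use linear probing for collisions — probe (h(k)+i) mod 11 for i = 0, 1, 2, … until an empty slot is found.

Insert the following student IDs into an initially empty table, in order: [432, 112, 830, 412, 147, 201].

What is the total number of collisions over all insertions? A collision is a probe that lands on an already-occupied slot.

5

432: h=3 → slot 3
112: h=2 → slot 2
830: h=5 → slot 5
412: h=5, probe 5,6 → slot 6
147: h=4 → slot 4
201: h=3, probe 3,4,5,6,7 → slot 7
Table: [_, _, 112, 432, 147, 830, 412, 201, _, _, _]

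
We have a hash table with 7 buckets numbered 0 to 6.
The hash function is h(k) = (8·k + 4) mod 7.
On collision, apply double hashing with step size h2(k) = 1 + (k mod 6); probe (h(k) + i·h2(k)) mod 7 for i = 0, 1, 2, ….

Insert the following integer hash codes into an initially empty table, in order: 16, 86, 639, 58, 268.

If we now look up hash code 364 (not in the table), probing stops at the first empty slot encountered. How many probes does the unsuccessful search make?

4

Insert 16: h=6, slot 6 empty => index 6.
Insert 86: h=6, h2=3, slot 6 occupied => index 2.
Insert 639: h=6, h2=4, slot 6 occupied => index 3.
Insert 58: h=6, h2=5, slot 6 occupied => index 4.
Insert 268: h=6, h2=5, slots 6,4,2 occupied => index 0.
Table: [268, ∅, 86, 639, 58, ∅, 16]
Lookup 364: h=4, h2=5, probe 4,2,0,5 → slot 5 empty, not found.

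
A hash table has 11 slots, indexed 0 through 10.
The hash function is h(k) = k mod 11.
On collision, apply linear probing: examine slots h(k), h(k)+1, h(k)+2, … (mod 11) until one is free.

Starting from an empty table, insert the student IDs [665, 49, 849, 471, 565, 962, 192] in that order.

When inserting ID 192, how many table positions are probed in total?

4

Insert 665: h=5, slot 5 empty → index 5.
Insert 49: h=5, slot 5 occupied → index 6.
Insert 849: h=2, slot 2 empty → index 2.
Insert 471: h=9, slot 9 empty → index 9.
Insert 565: h=4, slot 4 empty → index 4.
Insert 962: h=5, slots 5,6 occupied → index 7.
Insert 192: h=5, slots 5,6,7 occupied → index 8.
Table: [_, _, 849, _, 565, 665, 49, 962, 192, 471, _]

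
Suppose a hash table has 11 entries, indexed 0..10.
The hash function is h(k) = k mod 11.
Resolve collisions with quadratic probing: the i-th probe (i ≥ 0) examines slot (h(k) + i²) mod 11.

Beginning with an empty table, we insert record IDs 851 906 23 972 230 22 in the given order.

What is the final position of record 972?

8

851: h=4 -> slot 4
906: h=4, probe 4,5 -> slot 5
23: h=1 -> slot 1
972: h=4, probe 4,5,8 -> slot 8
230: h=10 -> slot 10
22: h=0 -> slot 0
Table: [22, 23, ., ., 851, 906, ., ., 972, ., 230]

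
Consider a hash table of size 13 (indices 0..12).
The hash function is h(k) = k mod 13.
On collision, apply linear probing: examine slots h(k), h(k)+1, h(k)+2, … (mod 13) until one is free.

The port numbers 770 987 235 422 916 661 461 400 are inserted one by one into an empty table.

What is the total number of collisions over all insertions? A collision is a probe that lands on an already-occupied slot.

Insert 770: h=3, slot 3 empty -> index 3.
Insert 987: h=12, slot 12 empty -> index 12.
Insert 235: h=1, slot 1 empty -> index 1.
Insert 422: h=6, slot 6 empty -> index 6.
Insert 916: h=6, slot 6 occupied -> index 7.
Insert 661: h=11, slot 11 empty -> index 11.
Insert 461: h=6, slots 6,7 occupied -> index 8.
Insert 400: h=10, slot 10 empty -> index 10.
Table: [., 235, ., 770, ., ., 422, 916, 461, ., 400, 661, 987]

3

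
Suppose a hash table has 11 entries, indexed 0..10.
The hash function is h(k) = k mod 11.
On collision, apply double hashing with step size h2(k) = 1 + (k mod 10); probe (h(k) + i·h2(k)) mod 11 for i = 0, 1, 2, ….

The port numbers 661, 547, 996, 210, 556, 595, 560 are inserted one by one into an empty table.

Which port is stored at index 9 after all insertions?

556

Insert 661: h=1, slot 1 empty => index 1.
Insert 547: h=8, slot 8 empty => index 8.
Insert 996: h=6, slot 6 empty => index 6.
Insert 210: h=1, h2=1, slot 1 occupied => index 2.
Insert 556: h=6, h2=7, slots 6,2 occupied => index 9.
Insert 595: h=1, h2=6, slot 1 occupied => index 7.
Insert 560: h=10, slot 10 empty => index 10.
Table: [∅, 661, 210, ∅, ∅, ∅, 996, 595, 547, 556, 560]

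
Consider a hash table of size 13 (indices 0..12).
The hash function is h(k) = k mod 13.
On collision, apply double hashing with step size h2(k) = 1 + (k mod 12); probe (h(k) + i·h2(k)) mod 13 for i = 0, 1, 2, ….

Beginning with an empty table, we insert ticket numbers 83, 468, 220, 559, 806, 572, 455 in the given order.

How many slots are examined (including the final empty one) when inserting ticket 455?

83: h=5 → slot 5
468: h=0 → slot 0
220: h=12 → slot 12
559: h=0, h2=8, probe 0,8 → slot 8
806: h=0, h2=3, probe 0,3 → slot 3
572: h=0, h2=9, probe 0,9 → slot 9
455: h=0, h2=12, probe 0,12,11 → slot 11
Table: [468, —, —, 806, —, 83, —, —, 559, 572, —, 455, 220]

3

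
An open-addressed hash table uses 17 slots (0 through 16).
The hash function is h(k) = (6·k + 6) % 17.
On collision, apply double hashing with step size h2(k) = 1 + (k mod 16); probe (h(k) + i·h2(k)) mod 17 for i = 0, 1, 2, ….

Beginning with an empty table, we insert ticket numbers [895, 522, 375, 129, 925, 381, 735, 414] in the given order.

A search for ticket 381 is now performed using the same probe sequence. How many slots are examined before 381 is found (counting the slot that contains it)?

2

Insert 895: h=4, slot 4 empty => index 4.
Insert 522: h=10, slot 10 empty => index 10.
Insert 375: h=12, slot 12 empty => index 12.
Insert 129: h=15, slot 15 empty => index 15.
Insert 925: h=14, slot 14 empty => index 14.
Insert 381: h=14, h2=14, slot 14 occupied => index 11.
Insert 735: h=13, slot 13 empty => index 13.
Insert 414: h=8, slot 8 empty => index 8.
Table: [∅, ∅, ∅, ∅, 895, ∅, ∅, ∅, 414, ∅, 522, 381, 375, 735, 925, 129, ∅]
Lookup 381: h=14, h2=14, probe 14,11 → found at 11.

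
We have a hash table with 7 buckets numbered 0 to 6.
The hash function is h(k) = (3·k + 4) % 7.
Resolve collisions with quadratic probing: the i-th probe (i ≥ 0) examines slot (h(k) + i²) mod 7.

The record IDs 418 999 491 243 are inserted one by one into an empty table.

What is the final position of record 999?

Insert 418: h=5, slot 5 empty → index 5.
Insert 999: h=5, slot 5 occupied → index 6.
Insert 491: h=0, slot 0 empty → index 0.
Insert 243: h=5, slots 5,6 occupied → index 2.
Table: [491, ., 243, ., ., 418, 999]

6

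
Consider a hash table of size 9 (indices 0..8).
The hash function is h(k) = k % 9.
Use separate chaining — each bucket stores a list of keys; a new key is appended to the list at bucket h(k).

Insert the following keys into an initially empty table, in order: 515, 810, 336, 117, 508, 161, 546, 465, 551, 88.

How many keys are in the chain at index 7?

Insert 515: h=2, bucket 2 empty → new chain.
Insert 810: h=0, bucket 0 empty → new chain.
Insert 336: h=3, bucket 3 empty → new chain.
Insert 117: h=0, bucket 0 nonempty → append to chain.
Insert 508: h=4, bucket 4 empty → new chain.
Insert 161: h=8, bucket 8 empty → new chain.
Insert 546: h=6, bucket 6 empty → new chain.
Insert 465: h=6, bucket 6 nonempty → append to chain.
Insert 551: h=2, bucket 2 nonempty → append to chain.
Insert 88: h=7, bucket 7 empty → new chain.
Final buckets:
0: 810 -> 117
1: ∅
2: 515 -> 551
3: 336
4: 508
5: ∅
6: 546 -> 465
7: 88
8: 161

1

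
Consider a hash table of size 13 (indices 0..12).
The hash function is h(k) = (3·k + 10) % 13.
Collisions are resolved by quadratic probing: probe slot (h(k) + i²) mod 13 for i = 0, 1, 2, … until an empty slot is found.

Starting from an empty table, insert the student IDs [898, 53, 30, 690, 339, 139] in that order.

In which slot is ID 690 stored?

898: h=0 → slot 0
53: h=0, probe 0,1 → slot 1
30: h=9 → slot 9
690: h=0, probe 0,1,4 → slot 4
339: h=0, probe 0,1,4,9,3 → slot 3
139: h=11 → slot 11
Table: [898, 53, ., 339, 690, ., ., ., ., 30, ., 139, .]

4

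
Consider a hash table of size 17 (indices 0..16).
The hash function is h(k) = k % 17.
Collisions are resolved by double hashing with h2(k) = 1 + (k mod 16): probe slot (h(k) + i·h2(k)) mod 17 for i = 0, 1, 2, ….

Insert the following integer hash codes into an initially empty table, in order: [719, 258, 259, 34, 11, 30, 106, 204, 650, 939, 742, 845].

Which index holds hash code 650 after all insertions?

14

719: h=5 → slot 5
258: h=3 → slot 3
259: h=4 → slot 4
34: h=0 → slot 0
11: h=11 → slot 11
30: h=13 → slot 13
106: h=4, h2=11, probe 4,15 → slot 15
204: h=0, h2=13, probe 0,13,9 → slot 9
650: h=4, h2=11, probe 4,15,9,3,14 → slot 14
939: h=4, h2=12, probe 4,16 → slot 16
742: h=11, h2=7, probe 11,1 → slot 1
845: h=12 → slot 12
Table: [34, 742, _, 258, 259, 719, _, _, _, 204, _, 11, 845, 30, 650, 106, 939]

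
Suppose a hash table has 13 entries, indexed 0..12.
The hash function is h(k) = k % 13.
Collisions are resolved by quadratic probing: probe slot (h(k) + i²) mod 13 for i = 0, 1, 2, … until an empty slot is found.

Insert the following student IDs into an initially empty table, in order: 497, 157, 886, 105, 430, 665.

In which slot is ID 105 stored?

5

497 hashes to 3; slot 3 is free => place at 3.
157 hashes to 1; slot 1 is free => place at 1.
886 hashes to 2; slot 2 is free => place at 2.
105 hashes to 1; 1,2 taken => place at 5.
430 hashes to 1; 1,2,5 taken => place at 10.
665 hashes to 2; 2,3 taken => place at 6.
Table: [—, 157, 886, 497, —, 105, 665, —, —, —, 430, —, —]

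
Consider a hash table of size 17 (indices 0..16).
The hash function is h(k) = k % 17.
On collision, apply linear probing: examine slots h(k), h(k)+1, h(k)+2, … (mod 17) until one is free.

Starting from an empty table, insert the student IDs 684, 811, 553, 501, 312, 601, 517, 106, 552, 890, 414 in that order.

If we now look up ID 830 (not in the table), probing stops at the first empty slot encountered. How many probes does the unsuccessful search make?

684 hashes to 4; slot 4 is free -> place at 4.
811 hashes to 12; slot 12 is free -> place at 12.
553 hashes to 9; slot 9 is free -> place at 9.
501 hashes to 8; slot 8 is free -> place at 8.
312 hashes to 6; slot 6 is free -> place at 6.
601 hashes to 6; 6 taken -> place at 7.
517 hashes to 7; 7,8,9 taken -> place at 10.
106 hashes to 4; 4 taken -> place at 5.
552 hashes to 8; 8,9,10 taken -> place at 11.
890 hashes to 6; 6,7,8,9,10,11,12 taken -> place at 13.
414 hashes to 6; 6,7,8,9,10,11,12,13 taken -> place at 14.
Table: [-, -, -, -, 684, 106, 312, 601, 501, 553, 517, 552, 811, 890, 414, -, -]
Lookup 830: h=14, probe 14,15 → slot 15 empty, not found.

2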